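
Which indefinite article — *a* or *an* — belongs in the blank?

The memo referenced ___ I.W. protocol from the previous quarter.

The indefinite article is chosen by the initial *sound* of the following word, not its spelling.
The initialism *I.W.* is read letter by letter; the first letter, I, is pronounced /aɪ/, which begins with a vowel sound.
So the article is *an*: The memo referenced an I.W. protocol from the previous quarter.

an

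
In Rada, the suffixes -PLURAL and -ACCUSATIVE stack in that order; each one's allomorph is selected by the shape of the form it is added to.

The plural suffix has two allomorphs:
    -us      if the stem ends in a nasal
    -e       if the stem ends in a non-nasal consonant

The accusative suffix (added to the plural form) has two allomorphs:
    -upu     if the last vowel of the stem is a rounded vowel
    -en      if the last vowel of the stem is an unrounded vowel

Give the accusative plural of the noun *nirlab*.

nirlabeen

*nirlab* — final consonant /b/ (non-nasal) → -e → *nirlabe*.
Since the last vowel of the plural form *nirlabe* is /e/ (an unrounded vowel), it takes -en, giving *nirlabeen*.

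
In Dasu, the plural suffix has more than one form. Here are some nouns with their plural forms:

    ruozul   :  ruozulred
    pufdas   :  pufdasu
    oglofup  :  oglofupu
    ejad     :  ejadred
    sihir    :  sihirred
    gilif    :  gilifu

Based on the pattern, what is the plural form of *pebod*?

Looking at the final consonant of each stem: -u when the stem ends in a voiceless consonant (*pufdas*, *oglofup*, *gilif*); -red when the stem ends in a voiced consonant (*ruozul*, *ejad*, *sihir*).
*pebod* — final consonant /d/ (voiced) → -red → *pebodred*.

pebodred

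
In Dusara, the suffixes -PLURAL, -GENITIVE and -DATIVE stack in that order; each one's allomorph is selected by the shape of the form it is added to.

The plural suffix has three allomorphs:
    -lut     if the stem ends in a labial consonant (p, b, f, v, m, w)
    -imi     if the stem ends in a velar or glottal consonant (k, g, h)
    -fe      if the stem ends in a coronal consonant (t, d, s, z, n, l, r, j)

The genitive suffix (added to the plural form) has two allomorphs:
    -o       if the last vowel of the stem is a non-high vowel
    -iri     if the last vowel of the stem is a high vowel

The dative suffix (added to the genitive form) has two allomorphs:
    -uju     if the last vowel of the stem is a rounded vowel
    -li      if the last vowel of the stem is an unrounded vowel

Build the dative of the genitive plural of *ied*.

iedfeouju

*ied* — final consonant /d/ (coronal) → -fe → *iedfe*.
The last vowel of the plural form *iedfe* is /e/, which is a non-high vowel, so the genitive suffix is -o, giving *iedfeo*.
The genitive form *iedfeo* — last vowel /o/ (a rounded vowel) → -uju → *iedfeouju*.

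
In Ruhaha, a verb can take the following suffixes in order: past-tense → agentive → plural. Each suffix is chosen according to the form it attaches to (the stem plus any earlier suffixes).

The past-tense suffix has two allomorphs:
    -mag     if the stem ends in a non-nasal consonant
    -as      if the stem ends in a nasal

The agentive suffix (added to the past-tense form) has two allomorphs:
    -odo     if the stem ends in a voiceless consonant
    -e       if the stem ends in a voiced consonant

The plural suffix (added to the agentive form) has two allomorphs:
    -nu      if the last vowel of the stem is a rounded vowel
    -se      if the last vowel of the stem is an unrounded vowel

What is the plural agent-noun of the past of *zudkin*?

zudkinasodonu

Since the final consonant of *zudkin* is /n/ (a nasal), it takes -as, giving *zudkinas*.
The past-tense form *zudkinas*: final consonant = /s/, voiceless → -odo → *zudkinasodo*.
Since the last vowel of the agentive form *zudkinasodo* is /o/ (a rounded vowel), it takes -nu, giving *zudkinasodonu*.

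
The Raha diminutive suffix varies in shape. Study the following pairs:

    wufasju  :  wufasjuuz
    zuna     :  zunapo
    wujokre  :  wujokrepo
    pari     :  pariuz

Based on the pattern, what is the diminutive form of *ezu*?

ezuuz

The alternation tracks the last vowel of the stem — -uz when the last vowel of the stem is a high vowel (*wufasju*, *pari*); -po when the last vowel of the stem is a non-high vowel (*zuna*, *wujokre*).
*ezu*: last vowel = /u/, a high vowel → -uz → *ezuuz*.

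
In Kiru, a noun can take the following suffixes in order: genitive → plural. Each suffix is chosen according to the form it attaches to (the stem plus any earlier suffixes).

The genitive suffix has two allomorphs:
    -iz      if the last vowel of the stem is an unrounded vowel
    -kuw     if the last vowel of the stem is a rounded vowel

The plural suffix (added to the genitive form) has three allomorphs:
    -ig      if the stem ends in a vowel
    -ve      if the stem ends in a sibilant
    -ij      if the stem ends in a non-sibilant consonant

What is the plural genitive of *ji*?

*ji*: last vowel = /i/, an unrounded vowel → -iz → *jiiz*.
The genitive form *jiiz*: final sound = /z/, a sibilant → -ve → *jiizve*.

jiizve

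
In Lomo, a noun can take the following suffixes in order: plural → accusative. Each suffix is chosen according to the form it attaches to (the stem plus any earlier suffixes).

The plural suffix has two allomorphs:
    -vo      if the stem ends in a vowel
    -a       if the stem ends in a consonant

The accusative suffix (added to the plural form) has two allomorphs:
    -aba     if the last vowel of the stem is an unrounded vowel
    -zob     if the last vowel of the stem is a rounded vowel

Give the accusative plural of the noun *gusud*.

*gusud* — final sound /d/ (a consonant) → -a → *gusuda*.
Since the last vowel of the plural form *gusuda* is /a/ (an unrounded vowel), it takes -aba, giving *gusudaaba*.

gusudaaba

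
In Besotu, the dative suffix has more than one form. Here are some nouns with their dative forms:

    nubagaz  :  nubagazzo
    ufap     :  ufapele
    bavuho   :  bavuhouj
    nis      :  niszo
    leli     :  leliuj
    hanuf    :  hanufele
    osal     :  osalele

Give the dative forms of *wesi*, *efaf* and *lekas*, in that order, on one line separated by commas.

The pattern is sibilance of the final sound: -zo when the stem ends in a sibilant (*nubagaz*, *nis*); -ele when the stem ends in a non-sibilant consonant (*ufap*, *hanuf*, *osal*); -uj when the stem ends in a vowel (*bavuho*, *leli*).
*wesi*: final sound = /i/, a vowel → -uj → *wesiuj*.
The final sound of *efaf* is /f/, which is a non-sibilant consonant, so the suffix is -ele, giving *efafele*.
*lekas*: final sound = /s/, a sibilant → -zo → *lekaszo*.

wesiuj, efafele, lekaszo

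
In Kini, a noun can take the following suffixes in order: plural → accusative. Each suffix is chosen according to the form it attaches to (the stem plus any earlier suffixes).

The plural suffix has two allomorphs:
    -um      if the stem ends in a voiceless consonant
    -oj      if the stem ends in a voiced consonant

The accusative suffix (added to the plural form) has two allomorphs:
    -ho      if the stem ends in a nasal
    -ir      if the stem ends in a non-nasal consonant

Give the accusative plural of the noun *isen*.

isenojir

The final consonant of *isen* is /n/, which is voiced, so the plural suffix is -oj, giving *isenoj*.
The final consonant of the plural form *isenoj* is /j/, which is non-nasal, so the accusative suffix is -ir, giving *isenojir*.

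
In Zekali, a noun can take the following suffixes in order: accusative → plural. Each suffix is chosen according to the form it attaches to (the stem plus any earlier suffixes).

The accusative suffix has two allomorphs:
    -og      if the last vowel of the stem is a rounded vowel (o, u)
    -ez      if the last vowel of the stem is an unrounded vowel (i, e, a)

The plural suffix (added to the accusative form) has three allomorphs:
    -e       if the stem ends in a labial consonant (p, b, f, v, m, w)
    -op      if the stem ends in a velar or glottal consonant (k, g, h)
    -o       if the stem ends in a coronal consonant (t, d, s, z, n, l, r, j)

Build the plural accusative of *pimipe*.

The last vowel of *pimipe* is /e/, which is an unrounded vowel, so the accusative suffix is -ez, giving *pimipeez*.
The accusative form *pimipeez* — final consonant /z/ (coronal) → -o → *pimipeezo*.

pimipeezo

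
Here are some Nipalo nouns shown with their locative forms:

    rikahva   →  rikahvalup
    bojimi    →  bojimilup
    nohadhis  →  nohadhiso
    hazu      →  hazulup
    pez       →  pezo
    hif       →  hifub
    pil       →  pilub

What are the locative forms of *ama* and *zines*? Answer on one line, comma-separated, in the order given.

The pattern is sibilance of the final sound: -o when the stem ends in a sibilant (*nohadhis*, *pez*); -ub when the stem ends in a non-sibilant consonant (*hif*, *pil*); -lup when the stem ends in a vowel (*rikahva*, *bojimi*, *hazu*).
*ama*: final sound = /a/, a vowel → -lup → *amalup*.
*zines* — final sound /s/ (a sibilant) → -o → *zineso*.

amalup, zineso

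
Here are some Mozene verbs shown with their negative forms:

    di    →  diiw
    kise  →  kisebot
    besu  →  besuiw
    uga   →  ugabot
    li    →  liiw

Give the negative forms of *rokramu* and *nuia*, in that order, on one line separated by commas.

rokramuiw, nuiabot

The alternation tracks the last vowel of the stem — -iw when the last vowel of the stem is a high vowel (*di*, *besu*, *li*); -bot when the last vowel of the stem is a non-high vowel (*kise*, *uga*).
Since the last vowel of *rokramu* is /u/ (a high vowel), it takes -iw, giving *rokramuiw*.
*nuia*: last vowel = /a/, a non-high vowel → -bot → *nuiabot*.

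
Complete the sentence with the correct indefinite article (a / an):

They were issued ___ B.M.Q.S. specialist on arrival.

a

The indefinite article is chosen by the initial *sound* of the following word, not its spelling.
The initialism *B.M.Q.S.* is read letter by letter; the first letter, B, is pronounced /biː/, which begins with a consonant sound.
So the article is *a*: They were issued a B.M.Q.S. specialist on arrival.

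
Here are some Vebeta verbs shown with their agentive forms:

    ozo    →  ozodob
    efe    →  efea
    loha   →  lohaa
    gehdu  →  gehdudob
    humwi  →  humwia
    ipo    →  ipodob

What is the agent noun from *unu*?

unudob

The alternation tracks the last vowel of the stem — -dob when the last vowel of the stem is a rounded vowel (*ozo*, *gehdu*, *ipo*); -a when the last vowel of the stem is an unrounded vowel (*efe*, *loha*, *humwi*).
Since the last vowel of *unu* is /u/ (a rounded vowel), it takes -dob, giving *unudob*.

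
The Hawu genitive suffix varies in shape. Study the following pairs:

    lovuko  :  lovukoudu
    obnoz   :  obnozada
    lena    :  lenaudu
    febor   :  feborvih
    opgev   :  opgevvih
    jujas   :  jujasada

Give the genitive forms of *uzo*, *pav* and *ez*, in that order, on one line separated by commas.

Looking at the final sound of each stem: -ada when the stem ends in a sibilant (*obnoz*, *jujas*); -vih when the stem ends in a non-sibilant consonant (*febor*, *opgev*); -udu when the stem ends in a vowel (*lovuko*, *lena*).
*uzo*: final sound = /o/, a vowel → -udu → *uzoudu*.
*pav*: final sound = /v/, a non-sibilant consonant → -vih → *pavvih*.
*ez* — final sound /z/ (a sibilant) → -ada → *ezada*.

uzoudu, pavvih, ezada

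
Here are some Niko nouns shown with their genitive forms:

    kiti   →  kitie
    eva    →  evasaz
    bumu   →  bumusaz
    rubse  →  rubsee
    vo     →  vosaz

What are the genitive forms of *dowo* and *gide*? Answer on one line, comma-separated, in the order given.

dowosaz, gidee

The alternation tracks the last vowel of the stem — -e when the last vowel of the stem is a front vowel (*kiti*, *rubse*); -saz when the last vowel of the stem is a back vowel (*eva*, *bumu*, *vo*).
Since the last vowel of *dowo* is /o/ (a back vowel), it takes -saz, giving *dowosaz*.
The last vowel of *gide* is /e/, which is a front vowel, so the suffix is -e, giving *gidee*.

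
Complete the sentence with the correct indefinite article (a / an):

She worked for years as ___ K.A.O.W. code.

The indefinite article is chosen by the initial *sound* of the following word, not its spelling.
The initialism *K.A.O.W.* is read letter by letter; the first letter, K, is pronounced /keɪ/, which begins with a consonant sound.
So the article is *a*: She worked for years as a K.A.O.W. code.

a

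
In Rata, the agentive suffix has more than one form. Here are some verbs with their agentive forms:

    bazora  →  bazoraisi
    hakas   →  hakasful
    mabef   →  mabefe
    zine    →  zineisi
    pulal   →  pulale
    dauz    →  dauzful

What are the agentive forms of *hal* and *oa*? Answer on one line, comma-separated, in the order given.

Looking at the final sound of each stem: -ful when the stem ends in a sibilant (*hakas*, *dauz*); -e when the stem ends in a non-sibilant consonant (*mabef*, *pulal*); -isi when the stem ends in a vowel (*bazora*, *zine*).
Since the final sound of *hal* is /l/ (a non-sibilant consonant), it takes -e, giving *hale*.
Since the final sound of *oa* is /a/ (a vowel), it takes -isi, giving *oaisi*.

hale, oaisi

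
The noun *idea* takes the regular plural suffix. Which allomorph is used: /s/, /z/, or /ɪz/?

/z/

The stem *idea* ends in a voiced non-sibilant sound.
The plural suffix surfaces as /ɪz/ after sibilants, /s/ after other voiceless consonants, and /z/ after other voiced sounds.
So the plural -s on *idea* is pronounced /z/.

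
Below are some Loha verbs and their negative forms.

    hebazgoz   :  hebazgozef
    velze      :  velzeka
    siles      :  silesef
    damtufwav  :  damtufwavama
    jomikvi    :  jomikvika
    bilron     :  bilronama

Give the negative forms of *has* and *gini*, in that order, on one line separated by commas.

The suffix is conditioned by the final sound: -ef when the stem ends in a sibilant (*hebazgoz*, *siles*); -ama when the stem ends in a non-sibilant consonant (*damtufwav*, *bilron*); -ka when the stem ends in a vowel (*velze*, *jomikvi*).
*has* — final sound /s/ (a sibilant) → -ef → *hasef*.
The final sound of *gini* is /i/, which is a vowel, so the suffix is -ka, giving *ginika*.

hasef, ginika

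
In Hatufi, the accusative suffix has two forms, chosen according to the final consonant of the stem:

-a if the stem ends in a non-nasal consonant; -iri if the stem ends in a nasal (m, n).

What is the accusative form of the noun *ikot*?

Since the final consonant of *ikot* is /t/ (non-nasal), it takes -a, giving *ikota*.

ikota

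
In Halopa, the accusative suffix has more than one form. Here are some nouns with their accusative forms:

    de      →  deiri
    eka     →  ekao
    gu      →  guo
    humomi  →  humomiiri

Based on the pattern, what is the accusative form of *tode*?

The alternation tracks the last vowel of the stem — -iri when the last vowel of the stem is a front vowel (*de*, *humomi*); -o when the last vowel of the stem is a back vowel (*eka*, *gu*).
The last vowel of *tode* is /e/, which is a front vowel, so the suffix is -iri, giving *todeiri*.

todeiri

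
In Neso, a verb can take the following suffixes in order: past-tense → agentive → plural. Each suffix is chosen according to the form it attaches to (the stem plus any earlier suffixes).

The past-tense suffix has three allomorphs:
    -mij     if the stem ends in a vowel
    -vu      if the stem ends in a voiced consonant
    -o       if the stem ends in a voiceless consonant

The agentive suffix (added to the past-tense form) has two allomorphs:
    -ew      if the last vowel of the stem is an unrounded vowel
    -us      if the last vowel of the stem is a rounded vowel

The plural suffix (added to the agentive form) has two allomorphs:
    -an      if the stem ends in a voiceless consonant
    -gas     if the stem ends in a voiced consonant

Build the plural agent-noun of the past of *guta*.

Since the final sound of *guta* is /a/ (a vowel), it takes -mij, giving *gutamij*.
The last vowel of the past-tense form *gutamij* is /i/, which is an unrounded vowel, so the agentive suffix is -ew, giving *gutamijew*.
Since the final consonant of the agentive form *gutamijew* is /w/ (voiced), it takes -gas, giving *gutamijewgas*.

gutamijewgas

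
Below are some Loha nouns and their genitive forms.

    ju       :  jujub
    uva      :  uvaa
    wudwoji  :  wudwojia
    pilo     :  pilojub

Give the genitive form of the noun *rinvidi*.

The suffix is conditioned by the last vowel: -jub when the last vowel of the stem is a rounded vowel (*ju*, *pilo*); -a when the last vowel of the stem is an unrounded vowel (*uva*, *wudwoji*).
*rinvidi*: last vowel = /i/, an unrounded vowel → -a → *rinvidia*.

rinvidia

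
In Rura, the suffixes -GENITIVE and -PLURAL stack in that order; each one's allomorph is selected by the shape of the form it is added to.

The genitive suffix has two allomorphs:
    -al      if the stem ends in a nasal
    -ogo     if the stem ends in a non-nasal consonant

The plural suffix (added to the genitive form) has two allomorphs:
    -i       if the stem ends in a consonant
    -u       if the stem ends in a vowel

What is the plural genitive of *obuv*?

*obuv* — final consonant /v/ (non-nasal) → -ogo → *obuvogo*.
The genitive form *obuvogo* — final sound /o/ (a vowel) → -u → *obuvogou*.

obuvogou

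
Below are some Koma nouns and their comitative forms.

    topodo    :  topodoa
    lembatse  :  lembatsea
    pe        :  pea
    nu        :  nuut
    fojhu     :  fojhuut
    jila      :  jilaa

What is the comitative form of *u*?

uut

The pattern is height harmony: -ut when the last vowel of the stem is a high vowel (*nu*, *fojhu*); -a when the last vowel of the stem is a non-high vowel (*topodo*, *lembatse*, *pe*, *jila*).
Since the last vowel of *u* is /u/ (a high vowel), it takes -ut, giving *uut*.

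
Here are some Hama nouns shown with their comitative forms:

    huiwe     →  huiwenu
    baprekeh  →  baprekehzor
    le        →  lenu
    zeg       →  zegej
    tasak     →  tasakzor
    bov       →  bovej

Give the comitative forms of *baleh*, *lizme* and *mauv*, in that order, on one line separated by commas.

balehzor, lizmenu, mauvej

Looking at the final sound of each stem: -zor when the stem ends in a voiceless consonant (*baprekeh*, *tasak*); -ej when the stem ends in a voiced consonant (*zeg*, *bov*); -nu when the stem ends in a vowel (*huiwe*, *le*).
*baleh*: final sound = /h/, a voiceless consonant → -zor → *balehzor*.
Since the final sound of *lizme* is /e/ (a vowel), it takes -nu, giving *lizmenu*.
*mauv* — final sound /v/ (a voiced consonant) → -ej → *mauvej*.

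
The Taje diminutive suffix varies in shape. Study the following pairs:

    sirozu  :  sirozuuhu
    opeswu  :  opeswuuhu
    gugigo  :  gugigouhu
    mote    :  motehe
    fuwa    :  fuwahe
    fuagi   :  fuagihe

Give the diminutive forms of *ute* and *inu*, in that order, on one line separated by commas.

Looking at the last vowel of each stem: -uhu when the last vowel of the stem is a rounded vowel (*sirozu*, *opeswu*, *gugigo*); -he when the last vowel of the stem is an unrounded vowel (*mote*, *fuwa*, *fuagi*).
Since the last vowel of *ute* is /e/ (an unrounded vowel), it takes -he, giving *utehe*.
Since the last vowel of *inu* is /u/ (a rounded vowel), it takes -uhu, giving *inuuhu*.

utehe, inuuhu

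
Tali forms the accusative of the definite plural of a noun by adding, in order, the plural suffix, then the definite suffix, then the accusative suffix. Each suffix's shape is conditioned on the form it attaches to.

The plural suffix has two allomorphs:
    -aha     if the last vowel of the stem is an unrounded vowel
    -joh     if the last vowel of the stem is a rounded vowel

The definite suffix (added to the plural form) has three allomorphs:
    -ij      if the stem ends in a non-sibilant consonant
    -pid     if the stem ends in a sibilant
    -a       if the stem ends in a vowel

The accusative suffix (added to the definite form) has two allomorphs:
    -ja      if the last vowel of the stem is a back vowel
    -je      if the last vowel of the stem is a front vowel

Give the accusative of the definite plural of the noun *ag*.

*ag*: last vowel = /a/, an unrounded vowel → -aha → *agaha*.
The final sound of the plural form *agaha* is /a/, which is a vowel, so the definite suffix is -a, giving *agahaa*.
The last vowel of the definite form *agahaa* is /a/, which is a back vowel, so the accusative suffix is -ja, giving *agahaaja*.

agahaaja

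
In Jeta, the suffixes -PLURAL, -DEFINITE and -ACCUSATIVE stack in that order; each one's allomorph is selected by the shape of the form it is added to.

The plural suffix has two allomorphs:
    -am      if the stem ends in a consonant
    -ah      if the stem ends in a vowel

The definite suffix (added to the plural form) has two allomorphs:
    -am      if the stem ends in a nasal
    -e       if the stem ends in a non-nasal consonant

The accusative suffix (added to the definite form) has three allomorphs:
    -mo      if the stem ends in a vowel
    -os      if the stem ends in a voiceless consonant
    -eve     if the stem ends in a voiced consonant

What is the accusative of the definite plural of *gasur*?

gasuramameve

*gasur*: final sound = /r/, a consonant → -am → *gasuram*.
Since the final consonant of the plural form *gasuram* is /m/ (a nasal), it takes -am, giving *gasuramam*.
The final sound of the definite form *gasuramam* is /m/, which is a voiced consonant, so the accusative suffix is -eve, giving *gasuramameve*.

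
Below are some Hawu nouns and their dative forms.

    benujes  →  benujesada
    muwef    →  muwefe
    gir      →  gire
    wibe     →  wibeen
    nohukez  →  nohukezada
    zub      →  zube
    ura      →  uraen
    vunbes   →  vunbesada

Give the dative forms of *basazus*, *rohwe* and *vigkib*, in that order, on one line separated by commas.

basazusada, rohween, vigkibe

The suffix is conditioned by the final sound: -ada when the stem ends in a sibilant (*benujes*, *nohukez*, *vunbes*); -e when the stem ends in a non-sibilant consonant (*muwef*, *gir*, *zub*); -en when the stem ends in a vowel (*wibe*, *ura*).
The final sound of *basazus* is /s/, which is a sibilant, so the suffix is -ada, giving *basazusada*.
The final sound of *rohwe* is /e/, which is a vowel, so the suffix is -en, giving *rohween*.
*vigkib*: final sound = /b/, a non-sibilant consonant → -e → *vigkibe*.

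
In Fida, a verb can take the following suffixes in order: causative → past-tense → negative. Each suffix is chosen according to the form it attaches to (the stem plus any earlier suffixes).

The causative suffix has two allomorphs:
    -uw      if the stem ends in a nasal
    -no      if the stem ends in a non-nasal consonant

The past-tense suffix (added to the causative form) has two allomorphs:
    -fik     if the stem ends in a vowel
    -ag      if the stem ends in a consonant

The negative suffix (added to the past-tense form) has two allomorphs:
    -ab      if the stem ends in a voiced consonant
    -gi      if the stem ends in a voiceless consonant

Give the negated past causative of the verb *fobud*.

fobudnofikgi

Since the final consonant of *fobud* is /d/ (non-nasal), it takes -no, giving *fobudno*.
The final sound of the causative form *fobudno* is /o/, which is a vowel, so the past-tense suffix is -fik, giving *fobudnofik*.
Since the final consonant of the past-tense form *fobudnofik* is /k/ (voiceless), it takes -gi, giving *fobudnofikgi*.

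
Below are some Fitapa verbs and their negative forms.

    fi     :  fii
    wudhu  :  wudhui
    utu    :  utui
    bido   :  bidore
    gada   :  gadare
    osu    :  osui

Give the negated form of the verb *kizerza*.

The alternation tracks the last vowel of the stem — -i when the last vowel of the stem is a high vowel (*fi*, *wudhu*, *utu*, *osu*); -re when the last vowel of the stem is a non-high vowel (*bido*, *gada*).
*kizerza*: last vowel = /a/, a non-high vowel → -re → *kizerzare*.

kizerzare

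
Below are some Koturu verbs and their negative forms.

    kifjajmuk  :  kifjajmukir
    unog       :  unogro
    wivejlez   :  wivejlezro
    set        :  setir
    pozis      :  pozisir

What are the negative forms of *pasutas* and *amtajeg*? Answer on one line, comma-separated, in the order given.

The pattern is voicing of the final consonant: -ir when the stem ends in a voiceless consonant (*kifjajmuk*, *set*, *pozis*); -ro when the stem ends in a voiced consonant (*unog*, *wivejlez*).
*pasutas*: final consonant = /s/, voiceless → -ir → *pasutasir*.
*amtajeg*: final consonant = /g/, voiced → -ro → *amtajegro*.

pasutasir, amtajegro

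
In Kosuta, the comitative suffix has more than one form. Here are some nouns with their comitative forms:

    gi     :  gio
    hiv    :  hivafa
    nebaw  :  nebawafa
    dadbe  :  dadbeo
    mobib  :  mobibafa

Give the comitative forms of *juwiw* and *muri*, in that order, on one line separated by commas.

juwiwafa, murio

Looking at the final sound of each stem: -afa when the stem ends in a consonant (*hiv*, *nebaw*, *mobib*); -o when the stem ends in a vowel (*gi*, *dadbe*).
*juwiw* — final sound /w/ (a consonant) → -afa → *juwiwafa*.
*muri* — final sound /i/ (a vowel) → -o → *murio*.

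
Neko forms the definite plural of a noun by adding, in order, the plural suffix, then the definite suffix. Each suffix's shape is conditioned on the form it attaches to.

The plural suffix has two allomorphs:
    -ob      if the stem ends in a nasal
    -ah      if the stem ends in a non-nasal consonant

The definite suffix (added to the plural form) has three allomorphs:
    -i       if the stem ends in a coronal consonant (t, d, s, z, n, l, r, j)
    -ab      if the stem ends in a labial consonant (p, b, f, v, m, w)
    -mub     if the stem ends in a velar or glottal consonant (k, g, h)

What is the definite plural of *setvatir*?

setvatirahmub

*setvatir* — final consonant /r/ (non-nasal) → -ah → *setvatirah*.
The plural form *setvatirah*: final consonant = /h/, velar/glottal → -mub → *setvatirahmub*.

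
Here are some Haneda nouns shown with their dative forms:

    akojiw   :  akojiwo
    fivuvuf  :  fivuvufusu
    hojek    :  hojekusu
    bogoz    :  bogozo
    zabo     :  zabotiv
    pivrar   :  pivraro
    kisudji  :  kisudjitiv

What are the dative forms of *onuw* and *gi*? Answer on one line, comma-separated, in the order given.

onuwo, gitiv

The alternation tracks the final sound of the stem — -usu when the stem ends in a voiceless consonant (*fivuvuf*, *hojek*); -o when the stem ends in a voiced consonant (*akojiw*, *bogoz*, *pivrar*); -tiv when the stem ends in a vowel (*zabo*, *kisudji*).
*onuw*: final sound = /w/, a voiced consonant → -o → *onuwo*.
*gi*: final sound = /i/, a vowel → -tiv → *gitiv*.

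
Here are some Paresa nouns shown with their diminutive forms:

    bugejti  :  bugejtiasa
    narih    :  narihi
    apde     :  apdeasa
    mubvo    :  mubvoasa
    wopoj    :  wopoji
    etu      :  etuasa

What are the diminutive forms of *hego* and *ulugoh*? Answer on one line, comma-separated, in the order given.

hegoasa, ulugohi

The alternation tracks the final sound of the stem — -i when the stem ends in a consonant (*narih*, *wopoj*); -asa when the stem ends in a vowel (*bugejti*, *apde*, *mubvo*, *etu*).
The final sound of *hego* is /o/, which is a vowel, so the suffix is -asa, giving *hegoasa*.
Since the final sound of *ulugoh* is /h/ (a consonant), it takes -i, giving *ulugohi*.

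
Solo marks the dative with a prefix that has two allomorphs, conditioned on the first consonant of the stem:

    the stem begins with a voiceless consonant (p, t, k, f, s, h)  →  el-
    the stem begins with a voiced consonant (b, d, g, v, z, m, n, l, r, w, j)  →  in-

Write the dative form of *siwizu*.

elsiwizu

The first consonant of *siwizu* is /s/, which is voiceless, so the prefix is el-, giving *elsiwizu*.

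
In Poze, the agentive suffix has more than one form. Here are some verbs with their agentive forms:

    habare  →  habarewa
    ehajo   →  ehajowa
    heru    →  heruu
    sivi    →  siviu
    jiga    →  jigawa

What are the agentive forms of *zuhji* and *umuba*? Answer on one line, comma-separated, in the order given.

The alternation tracks the last vowel of the stem — -u when the last vowel of the stem is a high vowel (*heru*, *sivi*); -wa when the last vowel of the stem is a non-high vowel (*habare*, *ehajo*, *jiga*).
*zuhji*: last vowel = /i/, a high vowel → -u → *zuhjiu*.
*umuba*: last vowel = /a/, a non-high vowel → -wa → *umubawa*.

zuhjiu, umubawa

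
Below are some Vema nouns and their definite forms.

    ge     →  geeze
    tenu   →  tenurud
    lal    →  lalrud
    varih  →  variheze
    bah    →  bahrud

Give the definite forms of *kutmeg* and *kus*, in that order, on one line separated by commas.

The pattern is front/back vowel harmony: -eze when the last vowel of the stem is a front vowel (*ge*, *varih*); -rud when the last vowel of the stem is a back vowel (*tenu*, *lal*, *bah*).
Since the last vowel of *kutmeg* is /e/ (a front vowel), it takes -eze, giving *kutmegeze*.
*kus* — last vowel /u/ (a back vowel) → -rud → *kusrud*.

kutmegeze, kusrud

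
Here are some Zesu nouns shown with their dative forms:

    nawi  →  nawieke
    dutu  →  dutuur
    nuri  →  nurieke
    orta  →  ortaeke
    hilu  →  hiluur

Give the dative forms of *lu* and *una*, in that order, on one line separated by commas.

Looking at the last vowel of each stem: -ur when the last vowel of the stem is a rounded vowel (*dutu*, *hilu*); -eke when the last vowel of the stem is an unrounded vowel (*nawi*, *nuri*, *orta*).
The last vowel of *lu* is /u/, which is a rounded vowel, so the suffix is -ur, giving *luur*.
*una*: last vowel = /a/, an unrounded vowel → -eke → *unaeke*.

luur, unaeke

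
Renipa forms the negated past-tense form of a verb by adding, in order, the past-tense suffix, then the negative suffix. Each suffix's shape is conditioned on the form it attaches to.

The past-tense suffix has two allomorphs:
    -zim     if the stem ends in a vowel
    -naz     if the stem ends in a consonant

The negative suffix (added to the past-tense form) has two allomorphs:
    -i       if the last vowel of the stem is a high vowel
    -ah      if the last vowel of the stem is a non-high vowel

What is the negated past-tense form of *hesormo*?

Since the final sound of *hesormo* is /o/ (a vowel), it takes -zim, giving *hesormozim*.
The past-tense form *hesormozim*: last vowel = /i/, a high vowel → -i → *hesormozimi*.

hesormozimi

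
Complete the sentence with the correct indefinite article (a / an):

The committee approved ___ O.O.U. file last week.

an

The indefinite article is chosen by the initial *sound* of the following word, not its spelling.
The initialism *O.O.U.* is read letter by letter; the first letter, O, is pronounced /oʊ/, which begins with a vowel sound.
So the article is *an*: The committee approved an O.O.U. file last week.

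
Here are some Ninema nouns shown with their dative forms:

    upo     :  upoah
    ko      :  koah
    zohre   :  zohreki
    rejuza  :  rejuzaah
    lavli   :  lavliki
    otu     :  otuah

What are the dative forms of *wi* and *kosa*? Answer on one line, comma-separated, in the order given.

wiki, kosaah

The suffix is conditioned by the last vowel: -ki when the last vowel of the stem is a front vowel (*zohre*, *lavli*); -ah when the last vowel of the stem is a back vowel (*upo*, *ko*, *rejuza*, *otu*).
Since the last vowel of *wi* is /i/ (a front vowel), it takes -ki, giving *wiki*.
*kosa* — last vowel /a/ (a back vowel) → -ah → *kosaah*.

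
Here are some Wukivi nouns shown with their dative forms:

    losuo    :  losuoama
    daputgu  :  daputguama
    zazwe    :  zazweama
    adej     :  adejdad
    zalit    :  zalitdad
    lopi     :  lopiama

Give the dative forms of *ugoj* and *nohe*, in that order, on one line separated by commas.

The alternation tracks the final sound of the stem — -dad when the stem ends in a consonant (*adej*, *zalit*); -ama when the stem ends in a vowel (*losuo*, *daputgu*, *zazwe*, *lopi*).
*ugoj* — final sound /j/ (a consonant) → -dad → *ugojdad*.
*nohe* — final sound /e/ (a vowel) → -ama → *noheama*.

ugojdad, noheama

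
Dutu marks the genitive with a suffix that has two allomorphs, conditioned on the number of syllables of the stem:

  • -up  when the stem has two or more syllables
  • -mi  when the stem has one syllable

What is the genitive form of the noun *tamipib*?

With 3 syllables, *tamipib* takes -up → *tamipibup*.

tamipibup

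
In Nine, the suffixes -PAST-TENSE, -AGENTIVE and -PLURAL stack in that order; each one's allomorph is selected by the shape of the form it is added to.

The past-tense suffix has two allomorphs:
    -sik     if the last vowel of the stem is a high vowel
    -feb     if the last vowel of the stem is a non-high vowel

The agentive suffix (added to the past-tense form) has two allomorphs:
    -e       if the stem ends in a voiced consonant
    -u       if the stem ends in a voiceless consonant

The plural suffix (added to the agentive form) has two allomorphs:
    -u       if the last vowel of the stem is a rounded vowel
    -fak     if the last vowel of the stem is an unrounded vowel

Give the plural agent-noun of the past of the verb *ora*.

orafebefak

Since the last vowel of *ora* is /a/ (a non-high vowel), it takes -feb, giving *orafeb*.
The final consonant of the past-tense form *orafeb* is /b/, which is voiced, so the agentive suffix is -e, giving *orafebe*.
The agentive form *orafebe*: last vowel = /e/, an unrounded vowel → -fak → *orafebefak*.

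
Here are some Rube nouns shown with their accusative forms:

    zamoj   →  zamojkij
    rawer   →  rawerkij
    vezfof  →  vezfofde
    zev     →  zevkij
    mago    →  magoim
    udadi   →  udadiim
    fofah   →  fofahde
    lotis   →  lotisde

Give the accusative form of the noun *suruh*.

Looking at the final sound of each stem: -de when the stem ends in a voiceless consonant (*vezfof*, *fofah*, *lotis*); -kij when the stem ends in a voiced consonant (*zamoj*, *rawer*, *zev*); -im when the stem ends in a vowel (*mago*, *udadi*).
Since the final sound of *suruh* is /h/ (a voiceless consonant), it takes -de, giving *suruhde*.

suruhde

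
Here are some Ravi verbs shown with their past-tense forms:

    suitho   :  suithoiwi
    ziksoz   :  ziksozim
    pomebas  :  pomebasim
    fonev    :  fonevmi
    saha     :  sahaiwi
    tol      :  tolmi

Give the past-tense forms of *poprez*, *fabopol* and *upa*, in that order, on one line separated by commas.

The pattern is sibilance of the final sound: -im when the stem ends in a sibilant (*ziksoz*, *pomebas*); -mi when the stem ends in a non-sibilant consonant (*fonev*, *tol*); -iwi when the stem ends in a vowel (*suitho*, *saha*).
*poprez*: final sound = /z/, a sibilant → -im → *poprezim*.
*fabopol*: final sound = /l/, a non-sibilant consonant → -mi → *fabopolmi*.
*upa* — final sound /a/ (a vowel) → -iwi → *upaiwi*.

poprezim, fabopolmi, upaiwi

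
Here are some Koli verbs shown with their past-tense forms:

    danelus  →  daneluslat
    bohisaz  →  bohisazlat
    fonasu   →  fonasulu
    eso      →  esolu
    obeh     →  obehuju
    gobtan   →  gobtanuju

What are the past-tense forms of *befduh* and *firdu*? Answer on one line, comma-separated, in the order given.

Looking at the final sound of each stem: -lat when the stem ends in a sibilant (*danelus*, *bohisaz*); -uju when the stem ends in a non-sibilant consonant (*obeh*, *gobtan*); -lu when the stem ends in a vowel (*fonasu*, *eso*).
Since the final sound of *befduh* is /h/ (a non-sibilant consonant), it takes -uju, giving *befduhuju*.
Since the final sound of *firdu* is /u/ (a vowel), it takes -lu, giving *firdulu*.

befduhuju, firdulu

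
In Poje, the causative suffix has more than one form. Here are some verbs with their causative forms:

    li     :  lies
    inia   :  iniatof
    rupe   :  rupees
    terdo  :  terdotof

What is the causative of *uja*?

The alternation tracks the last vowel of the stem — -es when the last vowel of the stem is a front vowel (*li*, *rupe*); -tof when the last vowel of the stem is a back vowel (*inia*, *terdo*).
Since the last vowel of *uja* is /a/ (a back vowel), it takes -tof, giving *ujatof*.

ujatof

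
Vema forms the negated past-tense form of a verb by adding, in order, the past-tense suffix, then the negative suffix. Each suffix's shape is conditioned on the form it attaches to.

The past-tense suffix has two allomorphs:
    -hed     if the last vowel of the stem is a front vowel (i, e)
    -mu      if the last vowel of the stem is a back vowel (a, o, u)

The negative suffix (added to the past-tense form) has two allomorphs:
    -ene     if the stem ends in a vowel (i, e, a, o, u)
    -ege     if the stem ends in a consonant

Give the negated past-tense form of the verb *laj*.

Since the last vowel of *laj* is /a/ (a back vowel), it takes -mu, giving *lajmu*.
The past-tense form *lajmu* — final sound /u/ (a vowel) → -ene → *lajmuene*.

lajmuene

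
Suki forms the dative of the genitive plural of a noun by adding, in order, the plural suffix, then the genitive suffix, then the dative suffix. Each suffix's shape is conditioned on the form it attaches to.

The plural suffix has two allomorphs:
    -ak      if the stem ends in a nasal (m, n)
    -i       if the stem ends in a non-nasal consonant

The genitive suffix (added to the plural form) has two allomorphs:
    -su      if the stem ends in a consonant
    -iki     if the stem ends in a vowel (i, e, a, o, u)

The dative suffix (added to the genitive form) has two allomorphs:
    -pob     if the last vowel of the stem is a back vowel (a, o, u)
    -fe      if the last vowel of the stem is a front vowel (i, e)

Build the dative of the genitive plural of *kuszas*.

kuszasiikife

*kuszas*: final consonant = /s/, non-nasal → -i → *kuszasi*.
The plural form *kuszasi* — final sound /i/ (a vowel) → -iki → *kuszasiiki*.
The genitive form *kuszasiiki*: last vowel = /i/, a front vowel → -fe → *kuszasiikife*.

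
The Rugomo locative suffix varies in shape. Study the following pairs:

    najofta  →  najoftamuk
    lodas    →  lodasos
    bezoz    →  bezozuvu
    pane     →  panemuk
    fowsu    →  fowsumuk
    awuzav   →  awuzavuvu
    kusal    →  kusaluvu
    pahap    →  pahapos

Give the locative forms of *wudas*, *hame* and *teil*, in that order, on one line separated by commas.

wudasos, hamemuk, teiluvu

Looking at the final sound of each stem: -os when the stem ends in a voiceless consonant (*lodas*, *pahap*); -uvu when the stem ends in a voiced consonant (*bezoz*, *awuzav*, *kusal*); -muk when the stem ends in a vowel (*najofta*, *pane*, *fowsu*).
*wudas*: final sound = /s/, a voiceless consonant → -os → *wudasos*.
*hame* — final sound /e/ (a vowel) → -muk → *hamemuk*.
*teil* — final sound /l/ (a voiced consonant) → -uvu → *teiluvu*.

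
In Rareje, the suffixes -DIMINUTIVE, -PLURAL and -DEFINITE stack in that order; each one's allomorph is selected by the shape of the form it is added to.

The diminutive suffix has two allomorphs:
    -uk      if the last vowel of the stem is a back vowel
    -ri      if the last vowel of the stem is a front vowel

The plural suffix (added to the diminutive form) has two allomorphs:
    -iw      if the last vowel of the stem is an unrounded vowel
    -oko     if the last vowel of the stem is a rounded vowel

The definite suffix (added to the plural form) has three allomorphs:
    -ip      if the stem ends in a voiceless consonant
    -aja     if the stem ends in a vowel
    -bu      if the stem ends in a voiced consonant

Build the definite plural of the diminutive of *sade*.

*sade* — last vowel /e/ (a front vowel) → -ri → *saderi*.
Since the last vowel of the diminutive form *saderi* is /i/ (an unrounded vowel), it takes -iw, giving *saderiiw*.
The final sound of the plural form *saderiiw* is /w/, which is a voiced consonant, so the definite suffix is -bu, giving *saderiiwbu*.

saderiiwbu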